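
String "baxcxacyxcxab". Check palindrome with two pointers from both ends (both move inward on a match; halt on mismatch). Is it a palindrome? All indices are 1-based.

[1,13] 'b'=='b' → l++,r--
[2,12] 'a'=='a' → l++,r--
[3,11] 'x'=='x' → l++,r--
[4,10] 'c'=='c' → l++,r--
[5,9] 'x'=='x' → l++,r--
[6,8] 'a'!='y' → stop

not a palindrome (mismatch at 6,8)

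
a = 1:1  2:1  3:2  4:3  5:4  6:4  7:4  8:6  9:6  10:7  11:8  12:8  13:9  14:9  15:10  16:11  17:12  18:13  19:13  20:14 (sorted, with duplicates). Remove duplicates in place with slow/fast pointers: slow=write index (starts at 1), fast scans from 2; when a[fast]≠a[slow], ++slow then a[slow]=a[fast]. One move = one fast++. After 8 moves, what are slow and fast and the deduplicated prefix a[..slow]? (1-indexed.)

(s=1,f=2) a[fast]=1=a[slow] dup → fast++
(s=1,f=3) a[fast]=2≠a[slow]=1 write a[2]=2 → slow++,fast++
(s=2,f=4) a[fast]=3≠a[slow]=2 write a[3]=3 → slow++,fast++
(s=3,f=5) a[fast]=4≠a[slow]=3 write a[4]=4 → slow++,fast++
(s=4,f=6) a[fast]=4=a[slow] dup → fast++
(s=4,f=7) a[fast]=4=a[slow] dup → fast++
(s=4,f=8) a[fast]=6≠a[slow]=4 write a[5]=6 → slow++,fast++
(s=5,f=9) a[fast]=6=a[slow] dup → fast++

slow=5, fast=10, prefix=[1, 2, 3, 4, 6]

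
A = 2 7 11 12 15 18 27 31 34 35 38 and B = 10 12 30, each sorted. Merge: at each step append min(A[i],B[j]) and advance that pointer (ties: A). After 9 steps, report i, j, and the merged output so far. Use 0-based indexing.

i=0 j=0: A[i]=2<=B[j]=10 take 2, i++
i=1 j=0: A[i]=7<=B[j]=10 take 7, i++
i=2 j=0: A[i]=11>B[j]=10 take 10, j++
i=2 j=1: A[i]=11<=B[j]=12 take 11, i++
i=3 j=1: A[i]=12<=B[j]=12 take 12, i++
i=4 j=1: A[i]=15>B[j]=12 take 12, j++
i=4 j=2: A[i]=15<=B[j]=30 take 15, i++
i=5 j=2: A[i]=18<=B[j]=30 take 18, i++
i=6 j=2: A[i]=27<=B[j]=30 take 27, i++

i=7, j=2, merged so far=[2, 7, 10, 11, 12, 12, 15, 18, 27]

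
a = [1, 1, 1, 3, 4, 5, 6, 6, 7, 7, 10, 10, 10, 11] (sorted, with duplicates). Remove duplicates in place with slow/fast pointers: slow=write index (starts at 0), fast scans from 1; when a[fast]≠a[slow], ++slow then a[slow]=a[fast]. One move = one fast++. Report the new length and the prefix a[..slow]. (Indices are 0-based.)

(s=0,f=1) a[fast]=1=a[slow] dup → fast++
(s=0,f=2) a[fast]=1=a[slow] dup → fast++
(s=0,f=3) a[fast]=3≠a[slow]=1 write a[1]=3 → slow++,fast++
(s=1,f=4) a[fast]=4≠a[slow]=3 write a[2]=4 → slow++,fast++
(s=2,f=5) a[fast]=5≠a[slow]=4 write a[3]=5 → slow++,fast++
(s=3,f=6) a[fast]=6≠a[slow]=5 write a[4]=6 → slow++,fast++
(s=4,f=7) a[fast]=6=a[slow] dup → fast++
(s=4,f=8) a[fast]=7≠a[slow]=6 write a[5]=7 → slow++,fast++
(s=5,f=9) a[fast]=7=a[slow] dup → fast++
(s=5,f=10) a[fast]=10≠a[slow]=7 write a[6]=10 → slow++,fast++
(s=6,f=11) a[fast]=10=a[slow] dup → fast++
(s=6,f=12) a[fast]=10=a[slow] dup → fast++
(s=6,f=13) a[fast]=11≠a[slow]=10 write a[7]=11 → slow++,fast++

length 8; prefix = [1, 3, 4, 5, 6, 7, 10, 11]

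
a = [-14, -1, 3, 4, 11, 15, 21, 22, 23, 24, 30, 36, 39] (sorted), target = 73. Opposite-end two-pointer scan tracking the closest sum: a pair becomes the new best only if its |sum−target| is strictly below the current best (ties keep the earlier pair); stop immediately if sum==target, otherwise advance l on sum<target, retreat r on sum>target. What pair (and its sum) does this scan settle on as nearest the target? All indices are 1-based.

l=1 r=13: -14+39=25 d=48 *, l++
l=2 r=13: -1+39=38 d=35 *, l++
l=3 r=13: 3+39=42 d=31 *, l++
l=4 r=13: 4+39=43 d=30 *, l++
l=5 r=13: 11+39=50 d=23 *, l++
l=6 r=13: 15+39=54 d=19 *, l++
l=7 r=13: 21+39=60 d=13 *, l++
l=8 r=13: 22+39=61 d=12 *, l++
l=9 r=13: 23+39=62 d=11 *, l++
l=10 r=13: 24+39=63 d=10 *, l++
l=11 r=13: 30+39=69 d=4 *, l++
l=12 r=13: 36+39=75 d=2 *, r--

pair (36, 39) with sum 75 (|Δ|=2)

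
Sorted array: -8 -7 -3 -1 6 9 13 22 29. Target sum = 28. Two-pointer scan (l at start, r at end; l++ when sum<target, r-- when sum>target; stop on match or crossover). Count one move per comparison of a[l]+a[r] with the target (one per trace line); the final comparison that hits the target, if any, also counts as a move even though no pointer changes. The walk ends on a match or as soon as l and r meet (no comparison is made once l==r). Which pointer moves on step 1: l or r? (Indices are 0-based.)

l

l=0 r=8: -8+29=21 <28, l++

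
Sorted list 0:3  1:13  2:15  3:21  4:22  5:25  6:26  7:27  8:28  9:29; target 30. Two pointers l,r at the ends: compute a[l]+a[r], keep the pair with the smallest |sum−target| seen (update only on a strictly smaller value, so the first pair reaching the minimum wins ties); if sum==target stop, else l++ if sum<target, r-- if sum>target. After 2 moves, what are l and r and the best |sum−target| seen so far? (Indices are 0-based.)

[0,9] 3+29=32 d=2 * → r--
[0,8] 3+28=31 d=1 * → r--

l=0, r=7, best |Δ|=1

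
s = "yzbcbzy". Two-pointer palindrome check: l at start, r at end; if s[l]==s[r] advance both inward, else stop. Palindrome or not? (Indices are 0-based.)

palindrome

[0,6] 'y'=='y' → l++,r--
[1,5] 'z'=='z' → l++,r--
[2,4] 'b'=='b' → l++,r--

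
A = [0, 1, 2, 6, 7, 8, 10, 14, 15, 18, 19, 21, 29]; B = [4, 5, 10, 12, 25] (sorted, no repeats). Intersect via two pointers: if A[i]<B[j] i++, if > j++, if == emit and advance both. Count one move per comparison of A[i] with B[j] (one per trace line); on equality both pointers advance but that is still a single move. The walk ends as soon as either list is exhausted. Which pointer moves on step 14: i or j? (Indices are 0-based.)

i=0 j=0: 0<4, i++
i=1 j=0: 1<4, i++
i=2 j=0: 2<4, i++
i=3 j=0: 6>4, j++
i=3 j=1: 6>5, j++
i=3 j=2: 6<10, i++
i=4 j=2: 7<10, i++
i=5 j=2: 8<10, i++
i=6 j=2: 10==10 emit, i++,j++
i=7 j=3: 14>12, j++
i=7 j=4: 14<25, i++
i=8 j=4: 15<25, i++
i=9 j=4: 18<25, i++
i=10 j=4: 19<25, i++

i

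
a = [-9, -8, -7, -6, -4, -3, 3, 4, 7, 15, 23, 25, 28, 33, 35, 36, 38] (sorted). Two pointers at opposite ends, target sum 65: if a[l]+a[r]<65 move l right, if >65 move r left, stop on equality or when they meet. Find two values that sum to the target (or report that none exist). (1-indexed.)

no pair

l=1 r=17: -9+38=29 <65, l++
l=2 r=17: -8+38=30 <65, l++
l=3 r=17: -7+38=31 <65, l++
l=4 r=17: -6+38=32 <65, l++
l=5 r=17: -4+38=34 <65, l++
l=6 r=17: -3+38=35 <65, l++
l=7 r=17: 3+38=41 <65, l++
l=8 r=17: 4+38=42 <65, l++
l=9 r=17: 7+38=45 <65, l++
l=10 r=17: 15+38=53 <65, l++
l=11 r=17: 23+38=61 <65, l++
l=12 r=17: 25+38=63 <65, l++
l=13 r=17: 28+38=66 >65, r--
l=13 r=16: 28+36=64 <65, l++
l=14 r=16: 33+36=69 >65, r--
l=14 r=15: 33+35=68 >65, r--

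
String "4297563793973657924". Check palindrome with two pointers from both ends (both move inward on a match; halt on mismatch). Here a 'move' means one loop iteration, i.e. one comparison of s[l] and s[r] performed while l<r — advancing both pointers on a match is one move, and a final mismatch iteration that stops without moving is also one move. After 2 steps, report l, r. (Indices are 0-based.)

l=2, r=16

l=0 r=18: '4'=='4', l++,r--
l=1 r=17: '2'=='2', l++,r--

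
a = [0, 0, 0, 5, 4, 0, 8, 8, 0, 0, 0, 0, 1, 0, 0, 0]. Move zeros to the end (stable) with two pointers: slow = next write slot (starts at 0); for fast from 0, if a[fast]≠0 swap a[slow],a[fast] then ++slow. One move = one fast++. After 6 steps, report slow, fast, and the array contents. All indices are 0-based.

slow=0 fast=0: a[fast]=0, fast++
slow=0 fast=1: a[fast]=0, fast++
slow=0 fast=2: a[fast]=0, fast++
slow=0 fast=3: a[fast]=5≠0 swap→a[0]=5, slow++,fast++
slow=1 fast=4: a[fast]=4≠0 swap→a[1]=4, slow++,fast++
slow=2 fast=5: a[fast]=0, fast++

slow=2, fast=6, a=[5, 4, 0, 0, 0, 0, 8, 8, 0, 0, 0, 0, 1, 0, 0, 0]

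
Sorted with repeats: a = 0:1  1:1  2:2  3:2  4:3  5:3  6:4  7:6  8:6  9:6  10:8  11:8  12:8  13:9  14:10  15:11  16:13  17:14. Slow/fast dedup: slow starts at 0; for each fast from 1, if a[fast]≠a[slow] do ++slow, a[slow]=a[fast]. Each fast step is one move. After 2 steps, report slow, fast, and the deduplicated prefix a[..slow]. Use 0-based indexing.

slow=1, fast=3, prefix=[1, 2]

slow=0 fast=1: a[fast]=1=a[slow] dup, fast++
slow=0 fast=2: a[fast]=2≠a[slow]=1 write a[1]=2, slow++,fast++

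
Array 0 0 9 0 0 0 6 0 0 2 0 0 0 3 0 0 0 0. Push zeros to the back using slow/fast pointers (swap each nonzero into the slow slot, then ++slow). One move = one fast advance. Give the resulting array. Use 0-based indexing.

[9, 6, 2, 3, 0, 0, 0, 0, 0, 0, 0, 0, 0, 0, 0, 0, 0, 0]

slow=0 fast=0: a[fast]=0, fast++
slow=0 fast=1: a[fast]=0, fast++
slow=0 fast=2: a[fast]=9≠0 swap→a[0]=9, slow++,fast++
slow=1 fast=3: a[fast]=0, fast++
slow=1 fast=4: a[fast]=0, fast++
slow=1 fast=5: a[fast]=0, fast++
slow=1 fast=6: a[fast]=6≠0 swap→a[1]=6, slow++,fast++
slow=2 fast=7: a[fast]=0, fast++
slow=2 fast=8: a[fast]=0, fast++
slow=2 fast=9: a[fast]=2≠0 swap→a[2]=2, slow++,fast++
slow=3 fast=10: a[fast]=0, fast++
slow=3 fast=11: a[fast]=0, fast++
slow=3 fast=12: a[fast]=0, fast++
slow=3 fast=13: a[fast]=3≠0 swap→a[3]=3, slow++,fast++
slow=4 fast=14: a[fast]=0, fast++
slow=4 fast=15: a[fast]=0, fast++
slow=4 fast=16: a[fast]=0, fast++
slow=4 fast=17: a[fast]=0, fast++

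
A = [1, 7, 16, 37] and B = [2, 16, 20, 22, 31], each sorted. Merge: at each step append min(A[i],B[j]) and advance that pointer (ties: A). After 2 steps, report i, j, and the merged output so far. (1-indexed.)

i=1 j=1: A[i]=1<=B[j]=2 take 1, i++
i=2 j=1: A[i]=7>B[j]=2 take 2, j++

i=2, j=2, merged so far=[1, 2]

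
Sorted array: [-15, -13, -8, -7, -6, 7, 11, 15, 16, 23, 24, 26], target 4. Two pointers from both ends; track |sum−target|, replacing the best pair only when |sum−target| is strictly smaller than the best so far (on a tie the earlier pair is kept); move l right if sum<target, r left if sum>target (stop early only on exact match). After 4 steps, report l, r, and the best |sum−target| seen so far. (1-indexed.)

l=2, r=9, best |Δ|=3

l=1 r=12: -15+26=11 d=7 *, r--
l=1 r=11: -15+24=9 d=5 *, r--
l=1 r=10: -15+23=8 d=4 *, r--
l=1 r=9: -15+16=1 d=3 *, l++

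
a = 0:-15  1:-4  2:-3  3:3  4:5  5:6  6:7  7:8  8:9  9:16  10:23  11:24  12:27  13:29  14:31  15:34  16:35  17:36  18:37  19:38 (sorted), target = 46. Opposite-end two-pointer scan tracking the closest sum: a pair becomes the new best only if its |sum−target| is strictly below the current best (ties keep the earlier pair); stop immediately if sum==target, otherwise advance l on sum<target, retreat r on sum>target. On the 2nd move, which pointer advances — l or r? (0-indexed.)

l=0 r=19: -15+38=23 d=23 *, l++
l=1 r=19: -4+38=34 d=12 *, l++

l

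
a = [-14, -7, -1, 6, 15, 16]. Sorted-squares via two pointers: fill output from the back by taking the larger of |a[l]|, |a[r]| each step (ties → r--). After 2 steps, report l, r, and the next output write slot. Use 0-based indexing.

l=0, r=3, next write slot=3

[0,5] |-14|<=|16| out[5]=256 → r--
[0,4] |-14|<=|15| out[4]=225 → r--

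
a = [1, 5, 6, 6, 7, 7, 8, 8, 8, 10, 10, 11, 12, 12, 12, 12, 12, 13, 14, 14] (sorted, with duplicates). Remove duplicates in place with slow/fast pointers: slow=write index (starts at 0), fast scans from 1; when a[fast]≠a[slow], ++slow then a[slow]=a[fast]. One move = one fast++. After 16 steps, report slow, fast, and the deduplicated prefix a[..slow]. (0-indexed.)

slow=0 fast=1: a[fast]=5≠a[slow]=1 write a[1]=5, slow++,fast++
slow=1 fast=2: a[fast]=6≠a[slow]=5 write a[2]=6, slow++,fast++
slow=2 fast=3: a[fast]=6=a[slow] dup, fast++
slow=2 fast=4: a[fast]=7≠a[slow]=6 write a[3]=7, slow++,fast++
slow=3 fast=5: a[fast]=7=a[slow] dup, fast++
slow=3 fast=6: a[fast]=8≠a[slow]=7 write a[4]=8, slow++,fast++
slow=4 fast=7: a[fast]=8=a[slow] dup, fast++
slow=4 fast=8: a[fast]=8=a[slow] dup, fast++
slow=4 fast=9: a[fast]=10≠a[slow]=8 write a[5]=10, slow++,fast++
slow=5 fast=10: a[fast]=10=a[slow] dup, fast++
slow=5 fast=11: a[fast]=11≠a[slow]=10 write a[6]=11, slow++,fast++
slow=6 fast=12: a[fast]=12≠a[slow]=11 write a[7]=12, slow++,fast++
slow=7 fast=13: a[fast]=12=a[slow] dup, fast++
slow=7 fast=14: a[fast]=12=a[slow] dup, fast++
slow=7 fast=15: a[fast]=12=a[slow] dup, fast++
slow=7 fast=16: a[fast]=12=a[slow] dup, fast++

slow=7, fast=17, prefix=[1, 5, 6, 7, 8, 10, 11, 12]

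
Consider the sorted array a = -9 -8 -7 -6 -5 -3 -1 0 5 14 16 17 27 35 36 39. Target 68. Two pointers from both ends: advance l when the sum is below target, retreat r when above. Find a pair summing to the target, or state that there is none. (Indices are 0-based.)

l=0 r=15: -9+39=30 <68, l++
l=1 r=15: -8+39=31 <68, l++
l=2 r=15: -7+39=32 <68, l++
l=3 r=15: -6+39=33 <68, l++
l=4 r=15: -5+39=34 <68, l++
l=5 r=15: -3+39=36 <68, l++
l=6 r=15: -1+39=38 <68, l++
l=7 r=15: 0+39=39 <68, l++
l=8 r=15: 5+39=44 <68, l++
l=9 r=15: 14+39=53 <68, l++
l=10 r=15: 16+39=55 <68, l++
l=11 r=15: 17+39=56 <68, l++
l=12 r=15: 27+39=66 <68, l++
l=13 r=15: 35+39=74 >68, r--
l=13 r=14: 35+36=71 >68, r--

no pair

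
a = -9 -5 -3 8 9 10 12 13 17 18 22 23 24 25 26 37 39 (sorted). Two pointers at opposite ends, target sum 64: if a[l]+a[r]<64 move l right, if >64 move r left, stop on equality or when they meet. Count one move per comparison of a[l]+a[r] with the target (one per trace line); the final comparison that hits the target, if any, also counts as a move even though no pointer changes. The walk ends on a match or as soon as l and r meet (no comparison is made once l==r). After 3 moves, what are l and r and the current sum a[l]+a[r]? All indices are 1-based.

l=4, r=17, sum=47

[1,17] -9+39=30 <64 → l++
[2,17] -5+39=34 <64 → l++
[3,17] -3+39=36 <64 → l++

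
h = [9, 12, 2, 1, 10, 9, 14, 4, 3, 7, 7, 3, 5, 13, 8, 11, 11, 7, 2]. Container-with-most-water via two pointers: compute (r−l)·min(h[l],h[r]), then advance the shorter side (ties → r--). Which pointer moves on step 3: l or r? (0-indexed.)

l=0 r=18: min(9,2)*18=36 best=36 *, r--
l=0 r=17: min(9,7)*17=119 best=119 *, r--
l=0 r=16: min(9,11)*16=144 best=144 *, l++

l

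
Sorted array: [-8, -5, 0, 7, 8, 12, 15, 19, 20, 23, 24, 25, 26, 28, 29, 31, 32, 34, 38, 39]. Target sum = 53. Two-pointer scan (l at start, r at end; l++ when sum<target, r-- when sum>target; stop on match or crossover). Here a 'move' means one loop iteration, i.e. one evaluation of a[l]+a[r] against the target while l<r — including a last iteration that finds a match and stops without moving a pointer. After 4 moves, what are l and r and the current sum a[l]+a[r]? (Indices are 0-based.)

l=4, r=19, sum=47

[0,19] -8+39=31 <53 → l++
[1,19] -5+39=34 <53 → l++
[2,19] 0+39=39 <53 → l++
[3,19] 7+39=46 <53 → l++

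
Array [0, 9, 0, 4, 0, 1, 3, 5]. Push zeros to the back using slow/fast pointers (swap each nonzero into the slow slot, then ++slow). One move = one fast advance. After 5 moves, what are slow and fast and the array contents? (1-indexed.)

(s=1,f=1) a[fast]=0 → fast++
(s=1,f=2) a[fast]=9≠0 swap→a[1]=9 → slow++,fast++
(s=2,f=3) a[fast]=0 → fast++
(s=2,f=4) a[fast]=4≠0 swap→a[2]=4 → slow++,fast++
(s=3,f=5) a[fast]=0 → fast++

slow=3, fast=6, a=[9, 4, 0, 0, 0, 1, 3, 5]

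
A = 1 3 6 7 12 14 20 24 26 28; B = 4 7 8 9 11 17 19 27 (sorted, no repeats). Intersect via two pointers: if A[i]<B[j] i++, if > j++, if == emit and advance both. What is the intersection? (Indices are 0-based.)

i=0 j=0: 1<4, i++
i=1 j=0: 3<4, i++
i=2 j=0: 6>4, j++
i=2 j=1: 6<7, i++
i=3 j=1: 7==7 emit, i++,j++
i=4 j=2: 12>8, j++
i=4 j=3: 12>9, j++
i=4 j=4: 12>11, j++
i=4 j=5: 12<17, i++
i=5 j=5: 14<17, i++
i=6 j=5: 20>17, j++
i=6 j=6: 20>19, j++
i=6 j=7: 20<27, i++
i=7 j=7: 24<27, i++
i=8 j=7: 26<27, i++
i=9 j=7: 28>27, j++

intersection = [7]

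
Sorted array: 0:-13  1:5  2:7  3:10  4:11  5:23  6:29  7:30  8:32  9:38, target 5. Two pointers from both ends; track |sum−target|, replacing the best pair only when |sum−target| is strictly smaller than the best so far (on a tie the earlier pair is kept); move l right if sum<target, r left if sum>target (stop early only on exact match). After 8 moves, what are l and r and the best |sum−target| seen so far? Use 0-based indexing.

l=1, r=2, best |Δ|=5

[0,9] -13+38=25 d=20 * → r--
[0,8] -13+32=19 d=14 * → r--
[0,7] -13+30=17 d=12 * → r--
[0,6] -13+29=16 d=11 * → r--
[0,5] -13+23=10 d=5 * → r--
[0,4] -13+11=-2 d=7 → l++
[1,4] 5+11=16 d=11 → r--
[1,3] 5+10=15 d=10 → r--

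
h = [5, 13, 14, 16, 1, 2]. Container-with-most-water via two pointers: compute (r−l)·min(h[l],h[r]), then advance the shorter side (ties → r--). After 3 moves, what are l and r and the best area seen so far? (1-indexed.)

l=1 r=6: min(5,2)*5=10 best=10 *, r--
l=1 r=5: min(5,1)*4=4 best=10, r--
l=1 r=4: min(5,16)*3=15 best=15 *, l++

l=2, r=4, best area=15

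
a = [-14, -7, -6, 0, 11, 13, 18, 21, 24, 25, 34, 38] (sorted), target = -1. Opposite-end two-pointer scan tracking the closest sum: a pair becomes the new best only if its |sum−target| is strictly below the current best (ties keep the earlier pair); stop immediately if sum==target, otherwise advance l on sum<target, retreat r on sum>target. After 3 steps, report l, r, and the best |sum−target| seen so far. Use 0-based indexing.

l=0, r=8, best |Δ|=12

[0,11] -14+38=24 d=25 * → r--
[0,10] -14+34=20 d=21 * → r--
[0,9] -14+25=11 d=12 * → r--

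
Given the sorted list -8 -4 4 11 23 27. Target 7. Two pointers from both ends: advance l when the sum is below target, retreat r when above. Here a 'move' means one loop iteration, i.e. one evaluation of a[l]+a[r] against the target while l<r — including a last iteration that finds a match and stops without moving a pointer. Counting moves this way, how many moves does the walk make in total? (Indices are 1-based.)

[1,6] -8+27=19 >7 → r--
[1,5] -8+23=15 >7 → r--
[1,4] -8+11=3 <7 → l++
[2,4] -4+11=7 → found

4 moves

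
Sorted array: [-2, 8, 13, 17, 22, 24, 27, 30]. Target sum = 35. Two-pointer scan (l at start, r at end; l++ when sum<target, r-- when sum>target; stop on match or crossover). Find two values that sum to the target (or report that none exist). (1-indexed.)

l=1 r=8: -2+30=28 <35, l++
l=2 r=8: 8+30=38 >35, r--
l=2 r=7: 8+27=35, found

(8, 27)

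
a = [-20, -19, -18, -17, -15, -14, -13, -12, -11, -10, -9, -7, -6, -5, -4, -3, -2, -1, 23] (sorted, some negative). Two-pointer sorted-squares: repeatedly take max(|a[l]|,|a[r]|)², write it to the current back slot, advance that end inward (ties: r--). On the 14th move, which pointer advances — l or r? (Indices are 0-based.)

l

[0,18] |-20|<=|23| out[18]=529 → r--
[0,17] |-20|>|-1| out[17]=400 → l++
[1,17] |-19|>|-1| out[16]=361 → l++
[2,17] |-18|>|-1| out[15]=324 → l++
[3,17] |-17|>|-1| out[14]=289 → l++
[4,17] |-15|>|-1| out[13]=225 → l++
[5,17] |-14|>|-1| out[12]=196 → l++
[6,17] |-13|>|-1| out[11]=169 → l++
[7,17] |-12|>|-1| out[10]=144 → l++
[8,17] |-11|>|-1| out[9]=121 → l++
[9,17] |-10|>|-1| out[8]=100 → l++
[10,17] |-9|>|-1| out[7]=81 → l++
[11,17] |-7|>|-1| out[6]=49 → l++
[12,17] |-6|>|-1| out[5]=36 → l++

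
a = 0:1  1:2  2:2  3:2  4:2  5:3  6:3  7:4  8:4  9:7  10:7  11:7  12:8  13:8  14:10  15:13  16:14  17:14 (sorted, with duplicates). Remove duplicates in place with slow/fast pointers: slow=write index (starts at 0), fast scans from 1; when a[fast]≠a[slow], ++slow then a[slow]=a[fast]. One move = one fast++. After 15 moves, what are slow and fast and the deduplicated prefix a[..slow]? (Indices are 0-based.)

slow=7, fast=16, prefix=[1, 2, 3, 4, 7, 8, 10, 13]

slow=0 fast=1: a[fast]=2≠a[slow]=1 write a[1]=2, slow++,fast++
slow=1 fast=2: a[fast]=2=a[slow] dup, fast++
slow=1 fast=3: a[fast]=2=a[slow] dup, fast++
slow=1 fast=4: a[fast]=2=a[slow] dup, fast++
slow=1 fast=5: a[fast]=3≠a[slow]=2 write a[2]=3, slow++,fast++
slow=2 fast=6: a[fast]=3=a[slow] dup, fast++
slow=2 fast=7: a[fast]=4≠a[slow]=3 write a[3]=4, slow++,fast++
slow=3 fast=8: a[fast]=4=a[slow] dup, fast++
slow=3 fast=9: a[fast]=7≠a[slow]=4 write a[4]=7, slow++,fast++
slow=4 fast=10: a[fast]=7=a[slow] dup, fast++
slow=4 fast=11: a[fast]=7=a[slow] dup, fast++
slow=4 fast=12: a[fast]=8≠a[slow]=7 write a[5]=8, slow++,fast++
slow=5 fast=13: a[fast]=8=a[slow] dup, fast++
slow=5 fast=14: a[fast]=10≠a[slow]=8 write a[6]=10, slow++,fast++
slow=6 fast=15: a[fast]=13≠a[slow]=10 write a[7]=13, slow++,fast++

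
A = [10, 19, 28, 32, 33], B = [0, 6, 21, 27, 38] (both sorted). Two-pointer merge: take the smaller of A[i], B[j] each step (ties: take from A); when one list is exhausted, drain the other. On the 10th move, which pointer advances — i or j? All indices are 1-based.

j

[i=1,j=1] A[i]=10>B[j]=0 take 0 → j++
[i=1,j=2] A[i]=10>B[j]=6 take 6 → j++
[i=1,j=3] A[i]=10<=B[j]=21 take 10 → i++
[i=2,j=3] A[i]=19<=B[j]=21 take 19 → i++
[i=3,j=3] A[i]=28>B[j]=21 take 21 → j++
[i=3,j=4] A[i]=28>B[j]=27 take 27 → j++
[i=3,j=5] A[i]=28<=B[j]=38 take 28 → i++
[i=4,j=5] A[i]=32<=B[j]=38 take 32 → i++
[i=5,j=5] A[i]=33<=B[j]=38 take 33 → i++
[i=6,j=5] A done, take B[j]=38 → j++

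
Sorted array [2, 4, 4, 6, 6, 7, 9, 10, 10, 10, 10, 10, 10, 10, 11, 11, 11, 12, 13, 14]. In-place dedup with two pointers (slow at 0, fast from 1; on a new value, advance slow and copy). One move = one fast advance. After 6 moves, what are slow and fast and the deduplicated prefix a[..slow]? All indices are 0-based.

slow=0 fast=1: a[fast]=4≠a[slow]=2 write a[1]=4, slow++,fast++
slow=1 fast=2: a[fast]=4=a[slow] dup, fast++
slow=1 fast=3: a[fast]=6≠a[slow]=4 write a[2]=6, slow++,fast++
slow=2 fast=4: a[fast]=6=a[slow] dup, fast++
slow=2 fast=5: a[fast]=7≠a[slow]=6 write a[3]=7, slow++,fast++
slow=3 fast=6: a[fast]=9≠a[slow]=7 write a[4]=9, slow++,fast++

slow=4, fast=7, prefix=[2, 4, 6, 7, 9]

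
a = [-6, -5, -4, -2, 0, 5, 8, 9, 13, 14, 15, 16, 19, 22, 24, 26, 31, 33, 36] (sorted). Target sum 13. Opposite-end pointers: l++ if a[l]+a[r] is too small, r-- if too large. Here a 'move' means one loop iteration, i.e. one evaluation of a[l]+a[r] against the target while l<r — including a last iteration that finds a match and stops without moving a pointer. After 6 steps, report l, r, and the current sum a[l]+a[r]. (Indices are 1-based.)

l=1, r=13, sum=13

l=1 r=19: -6+36=30 >13, r--
l=1 r=18: -6+33=27 >13, r--
l=1 r=17: -6+31=25 >13, r--
l=1 r=16: -6+26=20 >13, r--
l=1 r=15: -6+24=18 >13, r--
l=1 r=14: -6+22=16 >13, r--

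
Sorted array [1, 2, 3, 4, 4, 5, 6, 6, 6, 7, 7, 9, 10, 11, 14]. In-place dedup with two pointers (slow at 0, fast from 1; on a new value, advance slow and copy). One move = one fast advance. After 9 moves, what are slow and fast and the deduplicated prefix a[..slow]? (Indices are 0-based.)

slow=6, fast=10, prefix=[1, 2, 3, 4, 5, 6, 7]

(s=0,f=1) a[fast]=2≠a[slow]=1 write a[1]=2 → slow++,fast++
(s=1,f=2) a[fast]=3≠a[slow]=2 write a[2]=3 → slow++,fast++
(s=2,f=3) a[fast]=4≠a[slow]=3 write a[3]=4 → slow++,fast++
(s=3,f=4) a[fast]=4=a[slow] dup → fast++
(s=3,f=5) a[fast]=5≠a[slow]=4 write a[4]=5 → slow++,fast++
(s=4,f=6) a[fast]=6≠a[slow]=5 write a[5]=6 → slow++,fast++
(s=5,f=7) a[fast]=6=a[slow] dup → fast++
(s=5,f=8) a[fast]=6=a[slow] dup → fast++
(s=5,f=9) a[fast]=7≠a[slow]=6 write a[6]=7 → slow++,fast++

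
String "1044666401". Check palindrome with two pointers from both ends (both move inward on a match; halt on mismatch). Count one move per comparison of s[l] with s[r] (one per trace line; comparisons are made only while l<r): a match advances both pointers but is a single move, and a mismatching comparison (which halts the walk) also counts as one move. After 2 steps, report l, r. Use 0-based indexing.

l=0 r=9: '1'=='1', l++,r--
l=1 r=8: '0'=='0', l++,r--

l=2, r=7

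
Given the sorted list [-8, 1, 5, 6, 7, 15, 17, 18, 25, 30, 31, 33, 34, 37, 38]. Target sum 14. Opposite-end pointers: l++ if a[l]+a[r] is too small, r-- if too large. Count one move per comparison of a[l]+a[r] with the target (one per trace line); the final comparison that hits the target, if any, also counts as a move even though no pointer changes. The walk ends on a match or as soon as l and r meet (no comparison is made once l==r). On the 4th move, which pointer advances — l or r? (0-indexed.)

[0,14] -8+38=30 >14 → r--
[0,13] -8+37=29 >14 → r--
[0,12] -8+34=26 >14 → r--
[0,11] -8+33=25 >14 → r--

r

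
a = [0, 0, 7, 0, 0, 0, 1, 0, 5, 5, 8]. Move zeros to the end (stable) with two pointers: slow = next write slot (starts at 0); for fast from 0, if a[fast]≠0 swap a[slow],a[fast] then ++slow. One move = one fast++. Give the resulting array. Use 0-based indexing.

slow=0 fast=0: a[fast]=0, fast++
slow=0 fast=1: a[fast]=0, fast++
slow=0 fast=2: a[fast]=7≠0 swap→a[0]=7, slow++,fast++
slow=1 fast=3: a[fast]=0, fast++
slow=1 fast=4: a[fast]=0, fast++
slow=1 fast=5: a[fast]=0, fast++
slow=1 fast=6: a[fast]=1≠0 swap→a[1]=1, slow++,fast++
slow=2 fast=7: a[fast]=0, fast++
slow=2 fast=8: a[fast]=5≠0 swap→a[2]=5, slow++,fast++
slow=3 fast=9: a[fast]=5≠0 swap→a[3]=5, slow++,fast++
slow=4 fast=10: a[fast]=8≠0 swap→a[4]=8, slow++,fast++

[7, 1, 5, 5, 8, 0, 0, 0, 0, 0, 0]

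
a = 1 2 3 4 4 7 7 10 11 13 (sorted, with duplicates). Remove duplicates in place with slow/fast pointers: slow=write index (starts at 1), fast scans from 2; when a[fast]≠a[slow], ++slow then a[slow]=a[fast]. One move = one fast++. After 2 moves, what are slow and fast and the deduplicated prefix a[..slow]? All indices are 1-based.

(s=1,f=2) a[fast]=2≠a[slow]=1 write a[2]=2 → slow++,fast++
(s=2,f=3) a[fast]=3≠a[slow]=2 write a[3]=3 → slow++,fast++

slow=3, fast=4, prefix=[1, 2, 3]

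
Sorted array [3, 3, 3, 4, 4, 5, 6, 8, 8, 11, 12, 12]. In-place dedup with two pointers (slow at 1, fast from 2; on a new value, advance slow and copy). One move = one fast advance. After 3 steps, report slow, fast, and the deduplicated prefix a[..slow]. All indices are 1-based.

slow=1 fast=2: a[fast]=3=a[slow] dup, fast++
slow=1 fast=3: a[fast]=3=a[slow] dup, fast++
slow=1 fast=4: a[fast]=4≠a[slow]=3 write a[2]=4, slow++,fast++

slow=2, fast=5, prefix=[3, 4]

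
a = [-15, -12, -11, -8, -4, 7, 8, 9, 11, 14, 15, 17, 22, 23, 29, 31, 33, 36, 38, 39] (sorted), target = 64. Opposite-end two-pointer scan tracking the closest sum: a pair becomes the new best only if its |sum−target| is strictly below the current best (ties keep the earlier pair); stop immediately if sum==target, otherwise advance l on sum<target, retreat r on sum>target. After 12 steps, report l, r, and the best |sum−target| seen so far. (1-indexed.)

l=13, r=20, best |Δ|=8

l=1 r=20: -15+39=24 d=40 *, l++
l=2 r=20: -12+39=27 d=37 *, l++
l=3 r=20: -11+39=28 d=36 *, l++
l=4 r=20: -8+39=31 d=33 *, l++
l=5 r=20: -4+39=35 d=29 *, l++
l=6 r=20: 7+39=46 d=18 *, l++
l=7 r=20: 8+39=47 d=17 *, l++
l=8 r=20: 9+39=48 d=16 *, l++
l=9 r=20: 11+39=50 d=14 *, l++
l=10 r=20: 14+39=53 d=11 *, l++
l=11 r=20: 15+39=54 d=10 *, l++
l=12 r=20: 17+39=56 d=8 *, l++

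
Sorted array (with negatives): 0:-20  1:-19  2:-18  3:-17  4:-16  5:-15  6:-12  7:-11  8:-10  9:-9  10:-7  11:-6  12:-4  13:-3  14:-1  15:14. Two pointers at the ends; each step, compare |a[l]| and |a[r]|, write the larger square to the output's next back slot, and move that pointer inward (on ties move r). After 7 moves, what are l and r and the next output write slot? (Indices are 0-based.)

l=6, r=14, next write slot=8

[0,15] |-20|>|14| out[15]=400 → l++
[1,15] |-19|>|14| out[14]=361 → l++
[2,15] |-18|>|14| out[13]=324 → l++
[3,15] |-17|>|14| out[12]=289 → l++
[4,15] |-16|>|14| out[11]=256 → l++
[5,15] |-15|>|14| out[10]=225 → l++
[6,15] |-12|<=|14| out[9]=196 → r--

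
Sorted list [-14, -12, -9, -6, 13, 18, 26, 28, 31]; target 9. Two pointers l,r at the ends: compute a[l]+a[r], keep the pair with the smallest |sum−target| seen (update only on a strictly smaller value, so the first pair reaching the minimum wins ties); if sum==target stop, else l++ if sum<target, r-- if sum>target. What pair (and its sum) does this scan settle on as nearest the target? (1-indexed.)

[1,9] -14+31=17 d=8 * → r--
[1,8] -14+28=14 d=5 * → r--
[1,7] -14+26=12 d=3 * → r--
[1,6] -14+18=4 d=5 → l++
[2,6] -12+18=6 d=3 → l++
[3,6] -9+18=9 d=0 * → stop

pair (-9, 18) with sum 9 (|Δ|=0)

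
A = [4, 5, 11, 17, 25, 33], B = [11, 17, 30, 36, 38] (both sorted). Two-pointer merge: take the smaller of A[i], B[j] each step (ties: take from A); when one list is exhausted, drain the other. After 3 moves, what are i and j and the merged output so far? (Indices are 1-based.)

[i=1,j=1] A[i]=4<=B[j]=11 take 4 → i++
[i=2,j=1] A[i]=5<=B[j]=11 take 5 → i++
[i=3,j=1] A[i]=11<=B[j]=11 take 11 → i++

i=4, j=1, merged so far=[4, 5, 11]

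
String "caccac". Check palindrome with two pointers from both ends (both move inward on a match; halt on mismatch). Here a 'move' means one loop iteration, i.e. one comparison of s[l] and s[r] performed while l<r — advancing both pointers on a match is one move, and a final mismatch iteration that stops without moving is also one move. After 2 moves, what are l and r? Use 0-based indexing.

l=2, r=3

[0,5] 'c'=='c' → l++,r--
[1,4] 'a'=='a' → l++,r--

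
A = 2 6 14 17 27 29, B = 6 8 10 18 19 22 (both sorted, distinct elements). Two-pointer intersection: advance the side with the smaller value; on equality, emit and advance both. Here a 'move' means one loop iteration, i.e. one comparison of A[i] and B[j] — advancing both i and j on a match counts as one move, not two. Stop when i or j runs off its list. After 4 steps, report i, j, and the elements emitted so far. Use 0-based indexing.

i=0 j=0: 2<6, i++
i=1 j=0: 6==6 emit, i++,j++
i=2 j=1: 14>8, j++
i=2 j=2: 14>10, j++

i=2, j=3, emitted=[6]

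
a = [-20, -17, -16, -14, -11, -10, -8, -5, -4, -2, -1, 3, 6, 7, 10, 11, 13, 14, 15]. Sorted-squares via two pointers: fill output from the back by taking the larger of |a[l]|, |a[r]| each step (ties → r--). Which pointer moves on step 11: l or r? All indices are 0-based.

[0,18] |-20|>|15| out[18]=400 → l++
[1,18] |-17|>|15| out[17]=289 → l++
[2,18] |-16|>|15| out[16]=256 → l++
[3,18] |-14|<=|15| out[15]=225 → r--
[3,17] |-14|<=|14| out[14]=196 → r--
[3,16] |-14|>|13| out[13]=196 → l++
[4,16] |-11|<=|13| out[12]=169 → r--
[4,15] |-11|<=|11| out[11]=121 → r--
[4,14] |-11|>|10| out[10]=121 → l++
[5,14] |-10|<=|10| out[9]=100 → r--
[5,13] |-10|>|7| out[8]=100 → l++

l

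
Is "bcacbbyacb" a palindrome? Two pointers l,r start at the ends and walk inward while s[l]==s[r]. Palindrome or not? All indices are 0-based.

l=0 r=9: 'b'=='b', l++,r--
l=1 r=8: 'c'=='c', l++,r--
l=2 r=7: 'a'=='a', l++,r--
l=3 r=6: 'c'!='y', stop

not a palindrome (mismatch at 3,6)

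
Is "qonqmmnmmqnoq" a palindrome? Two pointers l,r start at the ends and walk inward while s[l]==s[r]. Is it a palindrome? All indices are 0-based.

palindrome

l=0 r=12: 'q'=='q', l++,r--
l=1 r=11: 'o'=='o', l++,r--
l=2 r=10: 'n'=='n', l++,r--
l=3 r=9: 'q'=='q', l++,r--
l=4 r=8: 'm'=='m', l++,r--
l=5 r=7: 'm'=='m', l++,r--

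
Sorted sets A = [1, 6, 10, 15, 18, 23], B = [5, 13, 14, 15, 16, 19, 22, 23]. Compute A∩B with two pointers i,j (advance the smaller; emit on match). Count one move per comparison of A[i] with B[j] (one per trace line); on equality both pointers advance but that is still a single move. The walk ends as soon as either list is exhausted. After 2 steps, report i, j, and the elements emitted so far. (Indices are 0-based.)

i=1, j=1, emitted=[]

[i=0,j=0] 1<5 → i++
[i=1,j=0] 6>5 → j++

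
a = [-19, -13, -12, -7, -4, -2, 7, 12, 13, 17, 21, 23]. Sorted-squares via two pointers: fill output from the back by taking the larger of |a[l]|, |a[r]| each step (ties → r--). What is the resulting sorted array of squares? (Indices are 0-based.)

l=0 r=11: |-19|<=|23| out[11]=529, r--
l=0 r=10: |-19|<=|21| out[10]=441, r--
l=0 r=9: |-19|>|17| out[9]=361, l++
l=1 r=9: |-13|<=|17| out[8]=289, r--
l=1 r=8: |-13|<=|13| out[7]=169, r--
l=1 r=7: |-13|>|12| out[6]=169, l++
l=2 r=7: |-12|<=|12| out[5]=144, r--
l=2 r=6: |-12|>|7| out[4]=144, l++
l=3 r=6: |-7|<=|7| out[3]=49, r--
l=3 r=5: |-7|>|-2| out[2]=49, l++
l=4 r=5: |-4|>|-2| out[1]=16, l++
l=5 r=5: |-2|<=|-2| out[0]=4, r--

[4, 16, 49, 49, 144, 144, 169, 169, 289, 361, 441, 529]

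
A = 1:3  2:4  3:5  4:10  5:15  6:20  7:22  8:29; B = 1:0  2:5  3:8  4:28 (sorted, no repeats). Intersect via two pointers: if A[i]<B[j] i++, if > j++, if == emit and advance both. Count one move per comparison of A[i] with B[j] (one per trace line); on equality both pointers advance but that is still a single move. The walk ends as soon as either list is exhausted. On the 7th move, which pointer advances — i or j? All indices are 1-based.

i=1 j=1: 3>0, j++
i=1 j=2: 3<5, i++
i=2 j=2: 4<5, i++
i=3 j=2: 5==5 emit, i++,j++
i=4 j=3: 10>8, j++
i=4 j=4: 10<28, i++
i=5 j=4: 15<28, i++

i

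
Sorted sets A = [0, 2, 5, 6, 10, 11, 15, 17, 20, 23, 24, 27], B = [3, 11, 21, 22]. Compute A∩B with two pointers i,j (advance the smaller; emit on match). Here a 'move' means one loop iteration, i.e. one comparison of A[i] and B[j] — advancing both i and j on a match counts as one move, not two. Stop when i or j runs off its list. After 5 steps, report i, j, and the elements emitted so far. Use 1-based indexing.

i=5, j=2, emitted=[]

[i=1,j=1] 0<3 → i++
[i=2,j=1] 2<3 → i++
[i=3,j=1] 5>3 → j++
[i=3,j=2] 5<11 → i++
[i=4,j=2] 6<11 → i++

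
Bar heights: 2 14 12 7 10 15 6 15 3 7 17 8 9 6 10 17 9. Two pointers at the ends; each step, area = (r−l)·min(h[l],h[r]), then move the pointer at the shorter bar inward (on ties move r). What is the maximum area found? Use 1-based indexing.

l=1 r=17: min(2,9)*16=32 best=32 *, l++
l=2 r=17: min(14,9)*15=135 best=135 *, r--
l=2 r=16: min(14,17)*14=196 best=196 *, l++
l=3 r=16: min(12,17)*13=156 best=196, l++
l=4 r=16: min(7,17)*12=84 best=196, l++
l=5 r=16: min(10,17)*11=110 best=196, l++
l=6 r=16: min(15,17)*10=150 best=196, l++
l=7 r=16: min(6,17)*9=54 best=196, l++
l=8 r=16: min(15,17)*8=120 best=196, l++
l=9 r=16: min(3,17)*7=21 best=196, l++
l=10 r=16: min(7,17)*6=42 best=196, l++
l=11 r=16: min(17,17)*5=85 best=196, r--
l=11 r=15: min(17,10)*4=40 best=196, r--
l=11 r=14: min(17,6)*3=18 best=196, r--
l=11 r=13: min(17,9)*2=18 best=196, r--
l=11 r=12: min(17,8)*1=8 best=196, r--

max area = 196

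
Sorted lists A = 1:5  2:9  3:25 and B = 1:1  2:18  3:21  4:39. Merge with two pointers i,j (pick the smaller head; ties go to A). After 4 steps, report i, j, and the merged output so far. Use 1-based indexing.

i=3, j=3, merged so far=[1, 5, 9, 18]

[i=1,j=1] A[i]=5>B[j]=1 take 1 → j++
[i=1,j=2] A[i]=5<=B[j]=18 take 5 → i++
[i=2,j=2] A[i]=9<=B[j]=18 take 9 → i++
[i=3,j=2] A[i]=25>B[j]=18 take 18 → j++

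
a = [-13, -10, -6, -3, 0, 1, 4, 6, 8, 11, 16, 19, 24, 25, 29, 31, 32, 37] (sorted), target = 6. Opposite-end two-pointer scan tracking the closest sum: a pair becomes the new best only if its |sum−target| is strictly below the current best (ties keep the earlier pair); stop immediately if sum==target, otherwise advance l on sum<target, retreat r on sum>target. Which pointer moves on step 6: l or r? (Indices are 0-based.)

[0,17] -13+37=24 d=18 * → r--
[0,16] -13+32=19 d=13 * → r--
[0,15] -13+31=18 d=12 * → r--
[0,14] -13+29=16 d=10 * → r--
[0,13] -13+25=12 d=6 * → r--
[0,12] -13+24=11 d=5 * → r--

r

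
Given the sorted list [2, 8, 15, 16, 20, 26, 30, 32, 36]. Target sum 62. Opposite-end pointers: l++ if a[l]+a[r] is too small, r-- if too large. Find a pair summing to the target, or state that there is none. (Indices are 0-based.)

[0,8] 2+36=38 <62 → l++
[1,8] 8+36=44 <62 → l++
[2,8] 15+36=51 <62 → l++
[3,8] 16+36=52 <62 → l++
[4,8] 20+36=56 <62 → l++
[5,8] 26+36=62 → found

(26, 36)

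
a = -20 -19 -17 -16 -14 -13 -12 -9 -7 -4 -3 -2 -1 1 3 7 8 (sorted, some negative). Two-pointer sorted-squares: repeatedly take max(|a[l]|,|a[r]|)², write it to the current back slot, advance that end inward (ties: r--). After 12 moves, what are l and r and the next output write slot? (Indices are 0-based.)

l=10, r=14, next write slot=4

[0,16] |-20|>|8| out[16]=400 → l++
[1,16] |-19|>|8| out[15]=361 → l++
[2,16] |-17|>|8| out[14]=289 → l++
[3,16] |-16|>|8| out[13]=256 → l++
[4,16] |-14|>|8| out[12]=196 → l++
[5,16] |-13|>|8| out[11]=169 → l++
[6,16] |-12|>|8| out[10]=144 → l++
[7,16] |-9|>|8| out[9]=81 → l++
[8,16] |-7|<=|8| out[8]=64 → r--
[8,15] |-7|<=|7| out[7]=49 → r--
[8,14] |-7|>|3| out[6]=49 → l++
[9,14] |-4|>|3| out[5]=16 → l++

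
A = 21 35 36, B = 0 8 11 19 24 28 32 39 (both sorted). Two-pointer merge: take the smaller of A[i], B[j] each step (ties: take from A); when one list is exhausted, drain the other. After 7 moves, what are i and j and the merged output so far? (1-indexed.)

[i=1,j=1] A[i]=21>B[j]=0 take 0 → j++
[i=1,j=2] A[i]=21>B[j]=8 take 8 → j++
[i=1,j=3] A[i]=21>B[j]=11 take 11 → j++
[i=1,j=4] A[i]=21>B[j]=19 take 19 → j++
[i=1,j=5] A[i]=21<=B[j]=24 take 21 → i++
[i=2,j=5] A[i]=35>B[j]=24 take 24 → j++
[i=2,j=6] A[i]=35>B[j]=28 take 28 → j++

i=2, j=7, merged so far=[0, 8, 11, 19, 21, 24, 28]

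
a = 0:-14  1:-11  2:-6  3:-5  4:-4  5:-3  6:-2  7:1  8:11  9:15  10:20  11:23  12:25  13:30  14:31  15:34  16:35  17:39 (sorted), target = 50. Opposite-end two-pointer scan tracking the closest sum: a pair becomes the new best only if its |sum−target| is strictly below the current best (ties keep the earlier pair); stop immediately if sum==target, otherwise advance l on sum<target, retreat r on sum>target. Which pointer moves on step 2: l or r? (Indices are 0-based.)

l

[0,17] -14+39=25 d=25 * → l++
[1,17] -11+39=28 d=22 * → l++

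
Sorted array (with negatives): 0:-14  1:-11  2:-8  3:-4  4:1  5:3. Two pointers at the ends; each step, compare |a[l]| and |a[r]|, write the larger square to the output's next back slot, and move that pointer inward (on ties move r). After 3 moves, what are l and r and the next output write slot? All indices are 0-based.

[0,5] |-14|>|3| out[5]=196 → l++
[1,5] |-11|>|3| out[4]=121 → l++
[2,5] |-8|>|3| out[3]=64 → l++

l=3, r=5, next write slot=2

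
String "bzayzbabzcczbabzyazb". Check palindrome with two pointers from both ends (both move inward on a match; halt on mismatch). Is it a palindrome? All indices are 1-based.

palindrome

l=1 r=20: 'b'=='b', l++,r--
l=2 r=19: 'z'=='z', l++,r--
l=3 r=18: 'a'=='a', l++,r--
l=4 r=17: 'y'=='y', l++,r--
l=5 r=16: 'z'=='z', l++,r--
l=6 r=15: 'b'=='b', l++,r--
l=7 r=14: 'a'=='a', l++,r--
l=8 r=13: 'b'=='b', l++,r--
l=9 r=12: 'z'=='z', l++,r--
l=10 r=11: 'c'=='c', l++,r--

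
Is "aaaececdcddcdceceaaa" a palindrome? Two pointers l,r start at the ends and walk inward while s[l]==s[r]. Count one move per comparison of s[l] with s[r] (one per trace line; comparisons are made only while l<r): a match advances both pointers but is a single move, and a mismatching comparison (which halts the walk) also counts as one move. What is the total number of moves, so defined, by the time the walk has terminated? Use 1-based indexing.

[1,20] 'a'=='a' → l++,r--
[2,19] 'a'=='a' → l++,r--
[3,18] 'a'=='a' → l++,r--
[4,17] 'e'=='e' → l++,r--
[5,16] 'c'=='c' → l++,r--
[6,15] 'e'=='e' → l++,r--
[7,14] 'c'=='c' → l++,r--
[8,13] 'd'=='d' → l++,r--
[9,12] 'c'=='c' → l++,r--
[10,11] 'd'=='d' → l++,r--

10 moves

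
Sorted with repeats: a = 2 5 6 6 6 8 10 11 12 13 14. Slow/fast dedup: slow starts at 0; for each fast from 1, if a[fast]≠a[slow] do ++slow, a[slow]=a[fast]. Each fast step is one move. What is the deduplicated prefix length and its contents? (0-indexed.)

length 9; prefix = [2, 5, 6, 8, 10, 11, 12, 13, 14]

(s=0,f=1) a[fast]=5≠a[slow]=2 write a[1]=5 → slow++,fast++
(s=1,f=2) a[fast]=6≠a[slow]=5 write a[2]=6 → slow++,fast++
(s=2,f=3) a[fast]=6=a[slow] dup → fast++
(s=2,f=4) a[fast]=6=a[slow] dup → fast++
(s=2,f=5) a[fast]=8≠a[slow]=6 write a[3]=8 → slow++,fast++
(s=3,f=6) a[fast]=10≠a[slow]=8 write a[4]=10 → slow++,fast++
(s=4,f=7) a[fast]=11≠a[slow]=10 write a[5]=11 → slow++,fast++
(s=5,f=8) a[fast]=12≠a[slow]=11 write a[6]=12 → slow++,fast++
(s=6,f=9) a[fast]=13≠a[slow]=12 write a[7]=13 → slow++,fast++
(s=7,f=10) a[fast]=14≠a[slow]=13 write a[8]=14 → slow++,fast++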